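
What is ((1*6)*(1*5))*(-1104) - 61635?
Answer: -94755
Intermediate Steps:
((1*6)*(1*5))*(-1104) - 61635 = (6*5)*(-1104) - 61635 = 30*(-1104) - 61635 = -33120 - 61635 = -94755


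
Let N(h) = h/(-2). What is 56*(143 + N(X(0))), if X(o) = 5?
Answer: 7868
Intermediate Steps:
N(h) = -h/2 (N(h) = h*(-½) = -h/2)
56*(143 + N(X(0))) = 56*(143 - ½*5) = 56*(143 - 5/2) = 56*(281/2) = 7868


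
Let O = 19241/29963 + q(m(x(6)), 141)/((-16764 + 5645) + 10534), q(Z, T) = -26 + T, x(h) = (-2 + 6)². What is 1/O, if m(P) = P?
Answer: 3505671/1562048 ≈ 2.2443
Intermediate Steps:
x(h) = 16 (x(h) = 4² = 16)
O = 1562048/3505671 (O = 19241/29963 + (-26 + 141)/((-16764 + 5645) + 10534) = 19241*(1/29963) + 115/(-11119 + 10534) = 19241/29963 + 115/(-585) = 19241/29963 + 115*(-1/585) = 19241/29963 - 23/117 = 1562048/3505671 ≈ 0.44558)
1/O = 1/(1562048/3505671) = 3505671/1562048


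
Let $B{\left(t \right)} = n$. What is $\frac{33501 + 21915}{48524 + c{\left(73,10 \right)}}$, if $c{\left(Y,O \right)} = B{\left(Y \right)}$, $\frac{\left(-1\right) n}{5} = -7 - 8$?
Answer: $\frac{55416}{48599} \approx 1.1403$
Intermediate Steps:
$n = 75$ ($n = - 5 \left(-7 - 8\right) = \left(-5\right) \left(-15\right) = 75$)
$B{\left(t \right)} = 75$
$c{\left(Y,O \right)} = 75$
$\frac{33501 + 21915}{48524 + c{\left(73,10 \right)}} = \frac{33501 + 21915}{48524 + 75} = \frac{55416}{48599}$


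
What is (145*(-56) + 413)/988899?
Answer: -2569/329633 ≈ -0.0077935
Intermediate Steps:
(145*(-56) + 413)/988899 = (-8120 + 413)*(1/988899) = -7707*1/988899 = -2569/329633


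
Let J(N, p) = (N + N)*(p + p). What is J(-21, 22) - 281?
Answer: -2129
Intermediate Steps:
J(N, p) = 4*N*p (J(N, p) = (2*N)*(2*p) = 4*N*p)
J(-21, 22) - 281 = 4*(-21)*22 - 281 = -1848 - 281 = -2129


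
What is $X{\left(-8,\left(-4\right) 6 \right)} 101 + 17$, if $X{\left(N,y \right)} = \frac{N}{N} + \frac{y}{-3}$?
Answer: $926$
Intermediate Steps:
$X{\left(N,y \right)} = 1 - \frac{y}{3}$ ($X{\left(N,y \right)} = 1 + y \left(- \frac{1}{3}\right) = 1 - \frac{y}{3}$)
$X{\left(-8,\left(-4\right) 6 \right)} 101 + 17 = \left(1 - \frac{\left(-4\right) 6}{3}\right) 101 + 17 = \left(1 - -8\right) 101 + 17 = \left(1 + 8\right) 101 + 17 = 9 \cdot 101 + 17 = 909 + 17 = 926$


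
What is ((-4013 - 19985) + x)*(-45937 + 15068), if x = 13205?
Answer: 333169117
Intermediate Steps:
((-4013 - 19985) + x)*(-45937 + 15068) = ((-4013 - 19985) + 13205)*(-45937 + 15068) = (-23998 + 13205)*(-30869) = -10793*(-30869) = 333169117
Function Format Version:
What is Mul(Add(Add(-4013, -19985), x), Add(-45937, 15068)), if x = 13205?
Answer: 333169117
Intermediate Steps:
Mul(Add(Add(-4013, -19985), x), Add(-45937, 15068)) = Mul(Add(Add(-4013, -19985), 13205), Add(-45937, 15068)) = Mul(Add(-23998, 13205), -30869) = Mul(-10793, -30869) = 333169117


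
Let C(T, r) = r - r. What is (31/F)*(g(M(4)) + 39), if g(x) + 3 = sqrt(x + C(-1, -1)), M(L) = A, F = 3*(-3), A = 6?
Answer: -124 - 31*sqrt(6)/9 ≈ -132.44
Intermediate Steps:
F = -9
C(T, r) = 0
M(L) = 6
g(x) = -3 + sqrt(x) (g(x) = -3 + sqrt(x + 0) = -3 + sqrt(x))
(31/F)*(g(M(4)) + 39) = (31/(-9))*((-3 + sqrt(6)) + 39) = (31*(-1/9))*(36 + sqrt(6)) = -31*(36 + sqrt(6))/9 = -124 - 31*sqrt(6)/9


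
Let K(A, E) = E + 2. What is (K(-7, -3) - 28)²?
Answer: 841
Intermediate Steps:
K(A, E) = 2 + E
(K(-7, -3) - 28)² = ((2 - 3) - 28)² = (-1 - 28)² = (-29)² = 841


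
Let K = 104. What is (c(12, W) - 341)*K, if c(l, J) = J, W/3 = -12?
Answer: -39208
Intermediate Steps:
W = -36 (W = 3*(-12) = -36)
(c(12, W) - 341)*K = (-36 - 341)*104 = -377*104 = -39208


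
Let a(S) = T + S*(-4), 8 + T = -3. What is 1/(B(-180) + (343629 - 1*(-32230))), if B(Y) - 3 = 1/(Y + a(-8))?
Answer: 159/59762057 ≈ 2.6606e-6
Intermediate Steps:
T = -11 (T = -8 - 3 = -11)
a(S) = -11 - 4*S (a(S) = -11 + S*(-4) = -11 - 4*S)
B(Y) = 3 + 1/(21 + Y) (B(Y) = 3 + 1/(Y + (-11 - 4*(-8))) = 3 + 1/(Y + (-11 + 32)) = 3 + 1/(Y + 21) = 3 + 1/(21 + Y))
1/(B(-180) + (343629 - 1*(-32230))) = 1/((64 + 3*(-180))/(21 - 180) + (343629 - 1*(-32230))) = 1/((64 - 540)/(-159) + (343629 + 32230)) = 1/(-1/159*(-476) + 375859) = 1/(476/159 + 375859) = 1/(59762057/159) = 159/59762057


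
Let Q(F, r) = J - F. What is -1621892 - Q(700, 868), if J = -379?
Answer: -1620813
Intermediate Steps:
Q(F, r) = -379 - F
-1621892 - Q(700, 868) = -1621892 - (-379 - 1*700) = -1621892 - (-379 - 700) = -1621892 - 1*(-1079) = -1621892 + 1079 = -1620813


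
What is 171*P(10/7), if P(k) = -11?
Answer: -1881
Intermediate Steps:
171*P(10/7) = 171*(-11) = -1881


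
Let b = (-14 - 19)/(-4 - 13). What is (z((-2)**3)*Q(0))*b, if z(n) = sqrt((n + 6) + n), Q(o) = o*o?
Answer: 0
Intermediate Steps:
Q(o) = o**2
b = 33/17 (b = -33/(-17) = -33*(-1/17) = 33/17 ≈ 1.9412)
z(n) = sqrt(6 + 2*n) (z(n) = sqrt((6 + n) + n) = sqrt(6 + 2*n))
(z((-2)**3)*Q(0))*b = (sqrt(6 + 2*(-2)**3)*0**2)*(33/17) = (sqrt(6 + 2*(-8))*0)*(33/17) = (sqrt(6 - 16)*0)*(33/17) = (sqrt(-10)*0)*(33/17) = ((I*sqrt(10))*0)*(33/17) = 0*(33/17) = 0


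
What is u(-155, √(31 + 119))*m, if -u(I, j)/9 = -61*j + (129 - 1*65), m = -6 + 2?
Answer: 2304 - 10980*√6 ≈ -24591.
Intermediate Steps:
m = -4
u(I, j) = -576 + 549*j (u(I, j) = -9*(-61*j + (129 - 1*65)) = -9*(-61*j + (129 - 65)) = -9*(-61*j + 64) = -9*(64 - 61*j) = -576 + 549*j)
u(-155, √(31 + 119))*m = (-576 + 549*√(31 + 119))*(-4) = (-576 + 549*√150)*(-4) = (-576 + 549*(5*√6))*(-4) = (-576 + 2745*√6)*(-4) = 2304 - 10980*√6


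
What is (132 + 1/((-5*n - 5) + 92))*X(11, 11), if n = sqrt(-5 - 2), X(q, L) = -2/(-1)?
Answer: 1022295/3872 + 5*I*sqrt(7)/3872 ≈ 264.02 + 0.0034165*I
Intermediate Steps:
X(q, L) = 2 (X(q, L) = -2*(-1) = 2)
n = I*sqrt(7) (n = sqrt(-7) = I*sqrt(7) ≈ 2.6458*I)
(132 + 1/((-5*n - 5) + 92))*X(11, 11) = (132 + 1/((-5*I*sqrt(7) - 5) + 92))*2 = (132 + 1/((-5 - 5*I*sqrt(7)) + 92))*2 = (132 + 1/(87 - 5*I*sqrt(7)))*2 = 264 + 2/(87 - 5*I*sqrt(7))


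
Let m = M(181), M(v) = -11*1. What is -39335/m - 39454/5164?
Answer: 101345973/28402 ≈ 3568.3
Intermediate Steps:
M(v) = -11
m = -11
-39335/m - 39454/5164 = -39335/(-11) - 39454/5164 = -39335*(-1/11) - 39454*1/5164 = 39335/11 - 19727/2582 = 101345973/28402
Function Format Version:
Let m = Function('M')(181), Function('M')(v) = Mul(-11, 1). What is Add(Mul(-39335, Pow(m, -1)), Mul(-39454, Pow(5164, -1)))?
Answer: Rational(101345973, 28402) ≈ 3568.3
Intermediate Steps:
Function('M')(v) = -11
m = -11
Add(Mul(-39335, Pow(m, -1)), Mul(-39454, Pow(5164, -1))) = Add(Mul(-39335, Pow(-11, -1)), Mul(-39454, Pow(5164, -1))) = Add(Mul(-39335, Rational(-1, 11)), Mul(-39454, Rational(1, 5164))) = Add(Rational(39335, 11), Rational(-19727, 2582)) = Rational(101345973, 28402)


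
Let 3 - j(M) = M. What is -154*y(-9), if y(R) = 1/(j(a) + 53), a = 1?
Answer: -14/5 ≈ -2.8000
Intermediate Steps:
j(M) = 3 - M
y(R) = 1/55 (y(R) = 1/((3 - 1*1) + 53) = 1/((3 - 1) + 53) = 1/(2 + 53) = 1/55)
-154*y(-9) = -154*1/55 = -14/5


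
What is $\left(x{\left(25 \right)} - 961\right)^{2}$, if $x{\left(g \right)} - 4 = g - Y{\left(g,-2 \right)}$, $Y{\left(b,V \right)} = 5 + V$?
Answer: $874225$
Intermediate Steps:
$x{\left(g \right)} = 1 + g$ ($x{\left(g \right)} = 4 + \left(g - \left(5 - 2\right)\right) = 4 + \left(g - 3\right) = 4 + \left(-3 + g\right) = 1 + g$)
$\left(x{\left(25 \right)} - 961\right)^{2} = \left(\left(1 + 25\right) - 961\right)^{2} = \left(26 - 961\right)^{2} = \left(-935\right)^{2} = 874225$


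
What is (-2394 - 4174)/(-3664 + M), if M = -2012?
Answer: 1642/1419 ≈ 1.1572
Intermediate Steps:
(-2394 - 4174)/(-3664 + M) = (-2394 - 4174)/(-3664 - 2012) = -6568/(-5676) = -6568*(-1/5676) = 1642/1419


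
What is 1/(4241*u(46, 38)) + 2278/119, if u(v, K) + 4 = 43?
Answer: 22163473/1157793 ≈ 19.143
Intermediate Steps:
u(v, K) = 39 (u(v, K) = -4 + 43 = 39)
1/(4241*u(46, 38)) + 2278/119 = 1/(4241*39) + 2278/119 = (1/4241)*(1/39) + 2278*(1/119) = 1/165399 + 134/7 = 22163473/1157793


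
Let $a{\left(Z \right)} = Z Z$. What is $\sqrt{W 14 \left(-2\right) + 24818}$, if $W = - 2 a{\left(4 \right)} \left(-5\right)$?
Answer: $\sqrt{20338} \approx 142.61$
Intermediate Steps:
$a{\left(Z \right)} = Z^{2}$
$W = 160$ ($W = - 2 \cdot 4^{2} \left(-5\right) = \left(-2\right) 16 \left(-5\right) = \left(-32\right) \left(-5\right) = 160$)
$\sqrt{W 14 \left(-2\right) + 24818} = \sqrt{160 \cdot 14 \left(-2\right) + 24818} = \sqrt{2240 \left(-2\right) + 24818} = \sqrt{-4480 + 24818} = \sqrt{20338}$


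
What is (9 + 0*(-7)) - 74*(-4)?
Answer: 305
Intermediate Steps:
(9 + 0*(-7)) - 74*(-4) = (9 + 0) - 1*(-296) = 9 + 296 = 305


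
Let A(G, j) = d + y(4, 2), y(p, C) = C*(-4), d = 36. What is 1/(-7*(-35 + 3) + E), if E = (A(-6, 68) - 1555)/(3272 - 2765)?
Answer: 169/37347 ≈ 0.0045251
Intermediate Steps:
y(p, C) = -4*C
A(G, j) = 28 (A(G, j) = 36 - 4*2 = 36 - 8 = 28)
E = -509/169 (E = (28 - 1555)/(3272 - 2765) = -1527/507 = -1527*1/507 = -509/169 ≈ -3.0118)
1/(-7*(-35 + 3) + E) = 1/(-7*(-35 + 3) - 509/169) = 1/(-7*(-32) - 509/169) = 1/(224 - 509/169) = 1/(37347/169) = 169/37347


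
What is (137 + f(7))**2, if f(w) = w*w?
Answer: 34596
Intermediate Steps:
f(w) = w**2
(137 + f(7))**2 = (137 + 7**2)**2 = (137 + 49)**2 = 186**2 = 34596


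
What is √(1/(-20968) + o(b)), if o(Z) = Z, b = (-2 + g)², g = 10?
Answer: √7034507142/10484 ≈ 8.0000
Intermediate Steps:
b = 64 (b = (-2 + 10)² = 8² = 64)
√(1/(-20968) + o(b)) = √(1/(-20968) + 64) = √(-1/20968 + 64) = √(1341951/20968) = √7034507142/10484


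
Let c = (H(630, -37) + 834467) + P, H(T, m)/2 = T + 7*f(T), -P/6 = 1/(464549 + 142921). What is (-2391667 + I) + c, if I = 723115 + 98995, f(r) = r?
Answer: -73403637451/101245 ≈ -7.2501e+5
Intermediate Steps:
P = -1/101245 (P = -6/(464549 + 142921) = -6/607470 = -6*1/607470 = -1/101245 ≈ -9.8770e-6)
H(T, m) = 16*T (H(T, m) = 2*(T + 7*T) = 2*(8*T) = 16*T)
I = 822110
c = 85506161014/101245 (c = (16*630 + 834467) - 1/101245 = (10080 + 834467) - 1/101245 = 844547 - 1/101245 = 85506161014/101245 ≈ 8.4455e+5)
(-2391667 + I) + c = (-2391667 + 822110) + 85506161014/101245 = -1569557 + 85506161014/101245 = -73403637451/101245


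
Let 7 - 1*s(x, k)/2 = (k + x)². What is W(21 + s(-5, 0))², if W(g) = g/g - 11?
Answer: 100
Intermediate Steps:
s(x, k) = 14 - 2*(k + x)²
W(g) = -10 (W(g) = 1 - 11 = -10)
W(21 + s(-5, 0))² = (-10)² = 100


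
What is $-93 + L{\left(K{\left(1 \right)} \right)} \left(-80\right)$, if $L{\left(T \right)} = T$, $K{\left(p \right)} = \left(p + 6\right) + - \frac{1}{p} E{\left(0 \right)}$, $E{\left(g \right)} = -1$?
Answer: $-733$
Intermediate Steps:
$K{\left(p \right)} = 6 + p + \frac{1}{p}$ ($K{\left(p \right)} = \left(p + 6\right) + - \frac{1}{p} \left(-1\right) = \left(6 + p\right) + \frac{1}{p} = 6 + p + \frac{1}{p}$)
$-93 + L{\left(K{\left(1 \right)} \right)} \left(-80\right) = -93 + \left(6 + 1 + 1^{-1}\right) \left(-80\right) = -93 + \left(6 + 1 + 1\right) \left(-80\right) = -93 + 8 \left(-80\right) = -93 - 640 = -733$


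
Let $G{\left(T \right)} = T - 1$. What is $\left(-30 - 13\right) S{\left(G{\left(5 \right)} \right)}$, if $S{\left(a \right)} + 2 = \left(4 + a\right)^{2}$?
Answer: $-2666$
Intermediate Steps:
$G{\left(T \right)} = -1 + T$
$S{\left(a \right)} = -2 + \left(4 + a\right)^{2}$
$\left(-30 - 13\right) S{\left(G{\left(5 \right)} \right)} = \left(-30 - 13\right) \left(-2 + \left(4 + \left(-1 + 5\right)\right)^{2}\right) = - 43 \left(-2 + \left(4 + 4\right)^{2}\right) = - 43 \left(-2 + 8^{2}\right) = - 43 \left(-2 + 64\right) = \left(-43\right) 62 = -2666$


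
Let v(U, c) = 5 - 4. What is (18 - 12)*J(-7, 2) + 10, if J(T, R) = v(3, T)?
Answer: 16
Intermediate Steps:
v(U, c) = 1
J(T, R) = 1
(18 - 12)*J(-7, 2) + 10 = (18 - 12)*1 + 10 = 6*1 + 10 = 6 + 10 = 16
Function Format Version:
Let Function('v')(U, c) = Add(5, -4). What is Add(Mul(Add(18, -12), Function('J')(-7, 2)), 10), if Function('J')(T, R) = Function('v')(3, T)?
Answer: 16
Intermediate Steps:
Function('v')(U, c) = 1
Function('J')(T, R) = 1
Add(Mul(Add(18, -12), Function('J')(-7, 2)), 10) = Add(Mul(Add(18, -12), 1), 10) = Add(Mul(6, 1), 10) = Add(6, 10) = 16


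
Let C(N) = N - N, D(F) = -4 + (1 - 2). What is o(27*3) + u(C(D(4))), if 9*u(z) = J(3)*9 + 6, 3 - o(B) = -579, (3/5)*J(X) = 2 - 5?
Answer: 1733/3 ≈ 577.67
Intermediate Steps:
D(F) = -5 (D(F) = -4 - 1 = -5)
J(X) = -5 (J(X) = 5*(2 - 5)/3 = (5/3)*(-3) = -5)
o(B) = 582 (o(B) = 3 - 1*(-579) = 3 + 579 = 582)
C(N) = 0
u(z) = -13/3 (u(z) = (-5*9 + 6)/9 = (-45 + 6)/9 = (⅑)*(-39) = -13/3)
o(27*3) + u(C(D(4))) = 582 - 13/3 = 1733/3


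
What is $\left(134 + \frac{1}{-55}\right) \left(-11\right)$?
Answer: $- \frac{7369}{5} \approx -1473.8$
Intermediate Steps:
$\left(134 + \frac{1}{-55}\right) \left(-11\right) = \left(134 - \frac{1}{55}\right) \left(-11\right) = \frac{7369}{55} \left(-11\right) = - \frac{7369}{5}$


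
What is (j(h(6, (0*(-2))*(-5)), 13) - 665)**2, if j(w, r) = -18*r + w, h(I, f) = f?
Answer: 808201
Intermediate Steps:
j(w, r) = w - 18*r
(j(h(6, (0*(-2))*(-5)), 13) - 665)**2 = (((0*(-2))*(-5) - 18*13) - 665)**2 = ((0*(-5) - 234) - 665)**2 = ((0 - 234) - 665)**2 = (-234 - 665)**2 = (-899)**2 = 808201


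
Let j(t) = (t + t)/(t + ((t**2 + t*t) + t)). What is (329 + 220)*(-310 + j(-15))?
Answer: -2383209/14 ≈ -1.7023e+5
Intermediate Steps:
j(t) = 2*t/(2*t + 2*t**2) (j(t) = (2*t)/(t + ((t**2 + t**2) + t)) = (2*t)/(t + (2*t**2 + t)) = (2*t)/(t + (t + 2*t**2)) = (2*t)/(2*t + 2*t**2) = 2*t/(2*t + 2*t**2))
(329 + 220)*(-310 + j(-15)) = (329 + 220)*(-310 + 1/(1 - 15)) = 549*(-310 + 1/(-14)) = 549*(-310 - 1/14) = 549*(-4341/14) = -2383209/14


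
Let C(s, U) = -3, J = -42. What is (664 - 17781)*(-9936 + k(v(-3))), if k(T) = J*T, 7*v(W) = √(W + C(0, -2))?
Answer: 170074512 + 102702*I*√6 ≈ 1.7007e+8 + 2.5157e+5*I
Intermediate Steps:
v(W) = √(-3 + W)/7 (v(W) = √(W - 3)/7 = √(-3 + W)/7)
k(T) = -42*T
(664 - 17781)*(-9936 + k(v(-3))) = (664 - 17781)*(-9936 - 6*√(-3 - 3)) = -17117*(-9936 - 6*√(-6)) = -17117*(-9936 - 6*I*√6) = 170074512 + 102702*I*√6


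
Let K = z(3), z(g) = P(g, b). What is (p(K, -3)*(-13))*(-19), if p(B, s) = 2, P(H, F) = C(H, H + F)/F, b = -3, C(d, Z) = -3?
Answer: 494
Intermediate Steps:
P(H, F) = -3/F
z(g) = 1 (z(g) = -3/(-3) = -3*(-⅓) = 1)
K = 1
(p(K, -3)*(-13))*(-19) = (2*(-13))*(-19) = -26*(-19) = 494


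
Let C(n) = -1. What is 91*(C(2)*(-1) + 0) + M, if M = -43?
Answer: 48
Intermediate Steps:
91*(C(2)*(-1) + 0) + M = 91*(-1*(-1) + 0) - 43 = 91*(1 + 0) - 43 = 91*1 - 43 = 91 - 43 = 48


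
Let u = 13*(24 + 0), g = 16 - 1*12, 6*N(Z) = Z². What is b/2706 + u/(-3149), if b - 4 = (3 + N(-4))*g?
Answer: -1140448/12781791 ≈ -0.089224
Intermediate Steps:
N(Z) = Z²/6
g = 4 (g = 16 - 12 = 4)
u = 312 (u = 13*24 = 312)
b = 80/3 (b = 4 + (3 + (⅙)*(-4)²)*4 = 4 + (3 + (⅙)*16)*4 = 4 + (3 + 8/3)*4 = 4 + (17/3)*4 = 4 + 68/3 = 80/3 ≈ 26.667)
b/2706 + u/(-3149) = (80/3)/2706 + 312/(-3149) = (80/3)*(1/2706) + 312*(-1/3149) = 40/4059 - 312/3149 = -1140448/12781791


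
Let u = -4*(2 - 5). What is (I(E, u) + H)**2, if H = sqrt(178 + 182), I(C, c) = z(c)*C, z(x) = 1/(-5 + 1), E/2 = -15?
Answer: 1665/4 + 90*sqrt(10) ≈ 700.86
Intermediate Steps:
E = -30 (E = 2*(-15) = -30)
z(x) = -1/4 (z(x) = 1/(-4) = -1/4)
u = 12 (u = -4*(-3) = 12)
I(C, c) = -C/4
H = 6*sqrt(10) (H = sqrt(360) = 6*sqrt(10) ≈ 18.974)
(I(E, u) + H)**2 = (-1/4*(-30) + 6*sqrt(10))**2 = (15/2 + 6*sqrt(10))**2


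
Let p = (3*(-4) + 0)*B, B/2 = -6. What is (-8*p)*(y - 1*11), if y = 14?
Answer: -3456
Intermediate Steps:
B = -12 (B = 2*(-6) = -12)
p = 144 (p = (3*(-4) + 0)*(-12) = (-12 + 0)*(-12) = -12*(-12) = 144)
(-8*p)*(y - 1*11) = (-8*144)*(14 - 1*11) = -1152*(14 - 11) = -1152*3 = -3456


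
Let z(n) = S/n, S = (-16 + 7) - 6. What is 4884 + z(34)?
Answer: 166041/34 ≈ 4883.6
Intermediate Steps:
S = -15 (S = -9 - 6 = -15)
z(n) = -15/n
4884 + z(34) = 4884 - 15/34 = 166041/34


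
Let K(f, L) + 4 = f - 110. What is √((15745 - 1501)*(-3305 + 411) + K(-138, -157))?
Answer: 2*I*√10305597 ≈ 6420.5*I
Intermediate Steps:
K(f, L) = -114 + f (K(f, L) = -4 + (f - 110) = -4 + (-110 + f) = -114 + f)
√((15745 - 1501)*(-3305 + 411) + K(-138, -157)) = √((15745 - 1501)*(-3305 + 411) + (-114 - 138)) = √(14244*(-2894) - 252) = √(-41222136 - 252) = √(-41222388) = 2*I*√10305597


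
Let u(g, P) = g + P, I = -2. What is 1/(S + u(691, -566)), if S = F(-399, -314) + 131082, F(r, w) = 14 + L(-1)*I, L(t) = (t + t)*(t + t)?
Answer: 1/131213 ≈ 7.6212e-6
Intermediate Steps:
L(t) = 4*t² (L(t) = (2*t)*(2*t) = 4*t²)
F(r, w) = 6 (F(r, w) = 14 + (4*(-1)²)*(-2) = 14 + (4*1)*(-2) = 14 + 4*(-2) = 14 - 8 = 6)
u(g, P) = P + g
S = 131088 (S = 6 + 131082 = 131088)
1/(S + u(691, -566)) = 1/(131088 + (-566 + 691)) = 1/(131088 + 125) = 1/131213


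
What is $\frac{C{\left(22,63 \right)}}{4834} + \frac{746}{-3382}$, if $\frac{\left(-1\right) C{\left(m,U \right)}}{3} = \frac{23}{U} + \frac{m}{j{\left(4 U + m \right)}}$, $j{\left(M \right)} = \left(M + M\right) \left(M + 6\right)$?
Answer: $- \frac{415423787809}{1881395507040} \approx -0.22081$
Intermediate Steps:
$j{\left(M \right)} = 2 M \left(6 + M\right)$
$C{\left(m,U \right)} = - \frac{69}{U} - \frac{3 m}{2 \left(m + 4 U\right) \left(6 + m + 4 U\right)}$ ($C{\left(m,U \right)} = - 3 \left(\frac{23}{U} + \frac{m}{2 \left(4 U + m\right) \left(6 + \left(4 U + m\right)\right)}\right) = - 3 \left(\frac{23}{U} + \frac{m}{2 \left(m + 4 U\right) \left(6 + \left(m + 4 U\right)\right)}\right) = - 3 \left(\frac{23}{U} + \frac{m}{2 \left(m + 4 U\right) \left(6 + m + 4 U\right)}\right) = - \frac{69}{U} - \frac{3 m}{2 \left(m + 4 U\right) \left(6 + m + 4 U\right)}$)
$\frac{C{\left(22,63 \right)}}{4834} + \frac{746}{-3382} = \frac{\frac{3}{2} \cdot \frac{1}{63} \frac{1}{22 + 4 \cdot 63} \frac{1}{6 + 22 + 4 \cdot 63} \left(\left(-1\right) 63 \cdot 22 - 46 \left(22 + 4 \cdot 63\right) \left(6 + 22 + 4 \cdot 63\right)\right)}{4834} + \frac{746}{-3382} = \frac{3}{2} \cdot \frac{1}{63} \frac{1}{22 + 252} \frac{1}{6 + 22 + 252} \left(-1386 - 46 \left(22 + 252\right) \left(6 + 22 + 252\right)\right) \frac{1}{4834} + 746 \left(- \frac{1}{3382}\right) = \frac{3}{2} \cdot \frac{1}{63} \cdot \frac{1}{274} \cdot \frac{1}{280} \left(-1386 - 12604 \cdot 280\right) \frac{1}{4834} - \frac{373}{1691} = \frac{3}{2} \cdot \frac{1}{63} \cdot \frac{1}{274} \cdot \frac{1}{280} \left(-1386 - 3529120\right) \frac{1}{4834} - \frac{373}{1691} = \frac{3}{2} \cdot \frac{1}{63} \cdot \frac{1}{274} \cdot \frac{1}{280} \left(-3530506\right) \frac{1}{4834} - \frac{373}{1691} = \left(- \frac{252179}{230160}\right) \frac{1}{4834} - \frac{373}{1691} = - \frac{252179}{1112593440} - \frac{373}{1691} = - \frac{415423787809}{1881395507040}$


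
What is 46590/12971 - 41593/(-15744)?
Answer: 1273015763/204215424 ≈ 6.2337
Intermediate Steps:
46590/12971 - 41593/(-15744) = 46590*(1/12971) - 41593*(-1/15744) = 46590/12971 + 41593/15744 = 1273015763/204215424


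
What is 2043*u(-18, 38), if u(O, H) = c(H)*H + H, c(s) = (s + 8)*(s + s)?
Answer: 271486098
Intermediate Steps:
c(s) = 2*s*(8 + s) (c(s) = (8 + s)*(2*s) = 2*s*(8 + s))
u(O, H) = H + 2*H²*(8 + H) (u(O, H) = (2*H*(8 + H))*H + H = 2*H²*(8 + H) + H = H + 2*H²*(8 + H))
2043*u(-18, 38) = 2043*(38*(1 + 2*38*(8 + 38))) = 2043*(38*(1 + 2*38*46)) = 2043*(38*(1 + 3496)) = 2043*(38*3497) = 2043*132886 = 271486098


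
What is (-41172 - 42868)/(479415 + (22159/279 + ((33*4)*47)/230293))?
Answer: -1349929204470/7702089020377 ≈ -0.17527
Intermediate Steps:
(-41172 - 42868)/(479415 + (22159/279 + ((33*4)*47)/230293)) = -84040/(479415 + (22159*(1/279) + (132*47)*(1/230293))) = -84040/(479415 + (22159/279 + 6204*(1/230293))) = -84040/(479415 + (22159/279 + 6204/230293)) = -84040/(479415 + 5104793503/64251747) = -84040/30808356081508/64251747 = -84040*64251747/30808356081508 = -1349929204470/7702089020377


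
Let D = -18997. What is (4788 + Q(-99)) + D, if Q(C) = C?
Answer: -14308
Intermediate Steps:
(4788 + Q(-99)) + D = (4788 - 99) - 18997 = 4689 - 18997 = -14308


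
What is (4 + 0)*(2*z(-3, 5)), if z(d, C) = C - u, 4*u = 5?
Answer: 30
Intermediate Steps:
u = 5/4 (u = (1/4)*5 = 5/4 ≈ 1.2500)
z(d, C) = -5/4 + C (z(d, C) = C - 1*5/4 = C - 5/4 = -5/4 + C)
(4 + 0)*(2*z(-3, 5)) = (4 + 0)*(2*(-5/4 + 5)) = 4*(2*(15/4)) = 4*(15/2) = 30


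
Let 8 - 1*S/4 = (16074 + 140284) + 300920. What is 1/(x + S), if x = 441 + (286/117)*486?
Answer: -1/1827451 ≈ -5.4721e-7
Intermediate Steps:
S = -1829080 (S = 32 - 4*((16074 + 140284) + 300920) = 32 - 4*(156358 + 300920) = 32 - 4*457278 = 32 - 1829112 = -1829080)
x = 1629 (x = 441 + (286*(1/117))*486 = 441 + (22/9)*486 = 441 + 1188 = 1629)
1/(x + S) = 1/(1629 - 1829080) = 1/(-1827451) = -1/1827451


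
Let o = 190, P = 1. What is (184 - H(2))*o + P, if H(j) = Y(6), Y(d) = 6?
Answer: 33821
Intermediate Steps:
H(j) = 6
(184 - H(2))*o + P = (184 - 1*6)*190 + 1 = (184 - 6)*190 + 1 = 178*190 + 1 = 33820 + 1 = 33821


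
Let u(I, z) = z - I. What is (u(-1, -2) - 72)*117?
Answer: -8541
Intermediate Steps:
(u(-1, -2) - 72)*117 = ((-2 - 1*(-1)) - 72)*117 = ((-2 + 1) - 72)*117 = (-1 - 72)*117 = -73*117 = -8541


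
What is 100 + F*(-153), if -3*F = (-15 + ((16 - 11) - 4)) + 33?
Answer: 1069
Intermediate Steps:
F = -19/3 (F = -((-15 + ((16 - 11) - 4)) + 33)/3 = -((-15 + (5 - 4)) + 33)/3 = -((-15 + 1) + 33)/3 = -(-14 + 33)/3 = -1/3*19 = -19/3 ≈ -6.3333)
100 + F*(-153) = 100 - 19/3*(-153) = 100 + 969 = 1069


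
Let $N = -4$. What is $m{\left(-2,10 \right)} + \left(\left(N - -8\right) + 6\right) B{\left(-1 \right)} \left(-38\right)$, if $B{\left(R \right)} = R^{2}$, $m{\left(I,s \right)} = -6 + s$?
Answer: $-376$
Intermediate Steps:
$m{\left(-2,10 \right)} + \left(\left(N - -8\right) + 6\right) B{\left(-1 \right)} \left(-38\right) = \left(-6 + 10\right) + \left(\left(-4 - -8\right) + 6\right) \left(-1\right)^{2} \left(-38\right) = 4 + \left(\left(-4 + 8\right) + 6\right) 1 \left(-38\right) = 4 + \left(4 + 6\right) 1 \left(-38\right) = 4 + 10 \cdot 1 \left(-38\right) = 4 + 10 \left(-38\right) = 4 - 380 = -376$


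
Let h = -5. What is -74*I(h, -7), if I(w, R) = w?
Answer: 370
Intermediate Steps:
-74*I(h, -7) = -74*(-5) = 370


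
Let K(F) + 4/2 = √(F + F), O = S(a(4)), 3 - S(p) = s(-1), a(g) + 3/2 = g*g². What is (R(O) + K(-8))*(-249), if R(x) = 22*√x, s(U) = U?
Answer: -10458 - 996*I ≈ -10458.0 - 996.0*I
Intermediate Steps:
a(g) = -3/2 + g³ (a(g) = -3/2 + g*g² = -3/2 + g³)
S(p) = 4 (S(p) = 3 - 1*(-1) = 3 + 1 = 4)
O = 4
K(F) = -2 + √2*√F (K(F) = -2 + √(F + F) = -2 + √(2*F) = -2 + √2*√F)
(R(O) + K(-8))*(-249) = (22*√4 + (-2 + √2*√(-8)))*(-249) = (22*2 + (-2 + √2*(2*I*√2)))*(-249) = (44 + (-2 + 4*I))*(-249) = (42 + 4*I)*(-249) = -10458 - 996*I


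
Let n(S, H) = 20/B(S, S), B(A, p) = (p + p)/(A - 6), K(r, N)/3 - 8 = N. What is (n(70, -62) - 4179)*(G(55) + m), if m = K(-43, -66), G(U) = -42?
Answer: 6304824/7 ≈ 9.0069e+5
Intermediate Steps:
K(r, N) = 24 + 3*N
B(A, p) = 2*p/(-6 + A) (B(A, p) = (2*p)/(-6 + A) = 2*p/(-6 + A))
m = -174 (m = 24 + 3*(-66) = 24 - 198 = -174)
n(S, H) = 10*(-6 + S)/S (n(S, H) = 20/((2*S/(-6 + S))) = 20*((-6 + S)/(2*S)) = 10*(-6 + S)/S)
(n(70, -62) - 4179)*(G(55) + m) = ((10 - 60/70) - 4179)*(-42 - 174) = ((10 - 60*1/70) - 4179)*(-216) = ((10 - 6/7) - 4179)*(-216) = (64/7 - 4179)*(-216) = -29189/7*(-216) = 6304824/7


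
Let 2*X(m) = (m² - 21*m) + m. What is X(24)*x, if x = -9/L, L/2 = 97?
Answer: -216/97 ≈ -2.2268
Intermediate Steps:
L = 194 (L = 2*97 = 194)
X(m) = m²/2 - 10*m (X(m) = ((m² - 21*m) + m)/2 = (m² - 20*m)/2 = m²/2 - 10*m)
x = -9/194 ≈ -0.046392
X(24)*x = ((½)*24*(-20 + 24))*(-9/194) = ((½)*24*4)*(-9/194) = 48*(-9/194) = -216/97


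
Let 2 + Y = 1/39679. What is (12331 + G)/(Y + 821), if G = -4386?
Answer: 315249655/32497102 ≈ 9.7009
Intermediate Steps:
Y = -79357/39679 (Y = -2 + 1/39679 = -79357/39679 ≈ -2.0000)
(12331 + G)/(Y + 821) = (12331 - 4386)/(-79357/39679 + 821) = 7945/(32497102/39679) = 7945*(39679/32497102) = 315249655/32497102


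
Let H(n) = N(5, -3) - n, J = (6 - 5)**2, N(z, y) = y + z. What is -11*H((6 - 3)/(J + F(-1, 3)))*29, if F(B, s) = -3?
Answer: -2233/2 ≈ -1116.5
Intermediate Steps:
J = 1 (J = 1**2 = 1)
H(n) = 2 - n (H(n) = (-3 + 5) - n = 2 - n)
-11*H((6 - 3)/(J + F(-1, 3)))*29 = -11*(2 - (6 - 3)/(1 - 3))*29 = -11*(2 - 3/(-2))*29 = -11*(2 - 3*(-1)/2)*29 = -11*(2 - 1*(-3/2))*29 = -11*(2 + 3/2)*29 = -11*7/2*29 = -77/2*29 = -2233/2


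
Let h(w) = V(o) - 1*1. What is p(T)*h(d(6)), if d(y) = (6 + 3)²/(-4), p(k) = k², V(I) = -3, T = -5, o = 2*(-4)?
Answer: -100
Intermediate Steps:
o = -8
d(y) = -81/4 (d(y) = 9²*(-¼) = 81*(-¼) = -81/4)
h(w) = -4 (h(w) = -3 - 1*1 = -3 - 1 = -4)
p(T)*h(d(6)) = (-5)²*(-4) = 25*(-4) = -100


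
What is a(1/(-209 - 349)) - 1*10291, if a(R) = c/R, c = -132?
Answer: 63365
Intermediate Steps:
a(R) = -132/R
a(1/(-209 - 349)) - 1*10291 = -132/(1/(-209 - 349)) - 1*10291 = -132/(1/(-558)) - 10291 = -132/(-1/558) - 10291 = -132*(-558) - 10291 = 73656 - 10291 = 63365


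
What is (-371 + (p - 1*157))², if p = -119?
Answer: 418609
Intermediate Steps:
(-371 + (p - 1*157))² = (-371 + (-119 - 1*157))² = (-371 + (-119 - 157))² = (-371 - 276)² = (-647)² = 418609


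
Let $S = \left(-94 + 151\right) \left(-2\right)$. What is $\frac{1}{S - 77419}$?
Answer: $- \frac{1}{77533} \approx -1.2898 \cdot 10^{-5}$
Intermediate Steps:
$S = -114$ ($S = 57 \left(-2\right) = -114$)
$\frac{1}{S - 77419} = \frac{1}{-114 - 77419} = \frac{1}{-77533} = - \frac{1}{77533}$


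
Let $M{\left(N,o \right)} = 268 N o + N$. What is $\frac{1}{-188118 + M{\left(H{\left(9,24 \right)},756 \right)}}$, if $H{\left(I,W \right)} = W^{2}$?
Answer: $\frac{1}{116514666} \approx 8.5826 \cdot 10^{-9}$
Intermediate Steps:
$M{\left(N,o \right)} = N + 268 N o$ ($M{\left(N,o \right)} = 268 N o + N = N + 268 N o$)
$\frac{1}{-188118 + M{\left(H{\left(9,24 \right)},756 \right)}} = \frac{1}{-188118 + 24^{2} \left(1 + 268 \cdot 756\right)} = \frac{1}{-188118 + 576 \left(1 + 202608\right)} = \frac{1}{-188118 + 576 \cdot 202609} = \frac{1}{-188118 + 116702784} = \frac{1}{116514666}$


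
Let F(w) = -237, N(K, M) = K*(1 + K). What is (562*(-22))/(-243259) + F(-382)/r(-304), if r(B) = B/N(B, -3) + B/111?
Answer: 215573649179/2492674973 ≈ 86.483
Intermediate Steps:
r(B) = 1/(1 + B) + B/111 (r(B) = B/((B*(1 + B))) + B/111 = B*(1/(B*(1 + B))) + B*(1/111) = 1/(1 + B) + B/111)
(562*(-22))/(-243259) + F(-382)/r(-304) = (562*(-22))/(-243259) - 237*111*(1 - 304)/(111 - 304*(1 - 304)) = -12364*(-1/243259) - 237*(-33633/(111 - 304*(-303))) = 12364/243259 - 237*(-33633/(111 + 92112)) = 12364/243259 - 237/((1/111)*(-1/303)*92223) = 12364/243259 - 237/(-10247/3737) = 12364/243259 - 237*(-3737/10247) = 12364/243259 + 885669/10247 = 215573649179/2492674973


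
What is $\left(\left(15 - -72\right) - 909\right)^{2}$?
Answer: $675684$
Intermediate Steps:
$\left(\left(15 - -72\right) - 909\right)^{2} = \left(\left(15 + 72\right) - 909\right)^{2} = \left(87 - 909\right)^{2} = \left(-822\right)^{2} = 675684$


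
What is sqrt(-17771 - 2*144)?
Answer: I*sqrt(18059) ≈ 134.38*I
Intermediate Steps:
sqrt(-17771 - 2*144) = sqrt(-17771 - 288) = sqrt(-18059) = I*sqrt(18059)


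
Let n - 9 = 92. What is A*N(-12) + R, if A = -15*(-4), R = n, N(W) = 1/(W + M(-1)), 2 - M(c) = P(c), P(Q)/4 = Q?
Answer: 91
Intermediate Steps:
n = 101 (n = 9 + 92 = 101)
P(Q) = 4*Q
M(c) = 2 - 4*c
N(W) = 1/(6 + W) (N(W) = 1/(W + (2 - 4*(-1))) = 1/(W + (2 + 4)) = 1/(W + 6) = 1/(6 + W))
R = 101
A = 60
A*N(-12) + R = 60/(6 - 12) + 101 = 60/(-6) + 101 = 60*(-1/6) + 101 = -10 + 101 = 91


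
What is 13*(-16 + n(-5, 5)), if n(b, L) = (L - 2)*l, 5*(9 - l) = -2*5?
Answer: 221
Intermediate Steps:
l = 11 (l = 9 - (-2)*5/5 = 9 - ⅕*(-10) = 9 + 2 = 11)
n(b, L) = -22 + 11*L (n(b, L) = (L - 2)*11 = (-2 + L)*11 = -22 + 11*L)
13*(-16 + n(-5, 5)) = 13*(-16 + (-22 + 11*5)) = 13*(-16 + (-22 + 55)) = 13*(-16 + 33) = 13*17 = 221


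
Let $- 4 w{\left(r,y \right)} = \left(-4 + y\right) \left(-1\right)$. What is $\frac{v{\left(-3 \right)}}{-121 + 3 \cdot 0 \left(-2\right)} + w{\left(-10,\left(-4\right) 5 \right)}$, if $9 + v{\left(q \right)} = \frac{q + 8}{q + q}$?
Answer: $- \frac{4297}{726} \approx -5.9187$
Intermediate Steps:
$w{\left(r,y \right)} = -1 + \frac{y}{4}$ ($w{\left(r,y \right)} = - \frac{\left(-4 + y\right) \left(-1\right)}{4} = - \frac{4 - y}{4} = -1 + \frac{y}{4}$)
$v{\left(q \right)} = -9 + \frac{8 + q}{2 q}$ ($v{\left(q \right)} = -9 + \frac{q + 8}{q + q} = -9 + \frac{8 + q}{2 q}$)
$\frac{v{\left(-3 \right)}}{-121 + 3 \cdot 0 \left(-2\right)} + w{\left(-10,\left(-4\right) 5 \right)} = \frac{- \frac{17}{2} + \frac{4}{-3}}{-121 + 3 \cdot 0 \left(-2\right)} + \left(-1 + \frac{\left(-4\right) 5}{4}\right) = \frac{- \frac{17}{2} + 4 \left(- \frac{1}{3}\right)}{-121 + 0 \left(-2\right)} + \left(-1 + \frac{1}{4} \left(-20\right)\right) = \frac{- \frac{17}{2} - \frac{4}{3}}{-121 + 0} - 6 = \frac{1}{-121} \left(- \frac{59}{6}\right) - 6 = \left(- \frac{1}{121}\right) \left(- \frac{59}{6}\right) - 6 = \frac{59}{726} - 6 = - \frac{4297}{726}$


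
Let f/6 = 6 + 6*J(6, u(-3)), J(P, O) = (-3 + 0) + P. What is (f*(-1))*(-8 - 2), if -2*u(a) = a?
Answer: 1440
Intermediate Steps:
u(a) = -a/2
J(P, O) = -3 + P
f = 144 (f = 6*(6 + 6*(-3 + 6)) = 6*(6 + 6*3) = 6*(6 + 18) = 6*24 = 144)
(f*(-1))*(-8 - 2) = (144*(-1))*(-8 - 2) = -144*(-10) = 1440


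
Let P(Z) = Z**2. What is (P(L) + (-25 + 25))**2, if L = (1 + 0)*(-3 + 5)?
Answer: 16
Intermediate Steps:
L = 2 (L = 1*2 = 2)
(P(L) + (-25 + 25))**2 = (2**2 + (-25 + 25))**2 = (4 + 0)**2 = 4**2 = 16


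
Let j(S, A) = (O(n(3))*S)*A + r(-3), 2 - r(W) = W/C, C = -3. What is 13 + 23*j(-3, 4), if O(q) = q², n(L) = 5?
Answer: -6864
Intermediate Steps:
r(W) = 2 + W/3 (r(W) = 2 - W/(-3) = 2 - W*(-1)/3 = 2 - (-1)*W/3 = 2 + W/3)
j(S, A) = 1 + 25*A*S (j(S, A) = (5²*S)*A + (2 + (⅓)*(-3)) = (25*S)*A + (2 - 1) = 25*A*S + 1 = 1 + 25*A*S)
13 + 23*j(-3, 4) = 13 + 23*(1 + 25*4*(-3)) = 13 + 23*(1 - 300) = 13 + 23*(-299) = 13 - 6877 = -6864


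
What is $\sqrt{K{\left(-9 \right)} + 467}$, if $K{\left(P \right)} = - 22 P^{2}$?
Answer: $i \sqrt{1315} \approx 36.263 i$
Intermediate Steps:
$\sqrt{K{\left(-9 \right)} + 467} = \sqrt{- 22 \left(-9\right)^{2} + 467} = \sqrt{\left(-22\right) 81 + 467} = \sqrt{-1782 + 467} = \sqrt{-1315} = i \sqrt{1315}$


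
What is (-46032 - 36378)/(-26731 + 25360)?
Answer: 27470/457 ≈ 60.109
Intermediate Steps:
(-46032 - 36378)/(-26731 + 25360) = -82410/(-1371) = -82410*(-1/1371) = 27470/457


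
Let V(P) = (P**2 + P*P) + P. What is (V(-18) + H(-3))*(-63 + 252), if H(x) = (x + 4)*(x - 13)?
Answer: 116046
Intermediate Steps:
V(P) = P + 2*P**2 (V(P) = (P**2 + P**2) + P = 2*P**2 + P = P + 2*P**2)
H(x) = (-13 + x)*(4 + x) (H(x) = (4 + x)*(-13 + x) = (-13 + x)*(4 + x))
(V(-18) + H(-3))*(-63 + 252) = (-18*(1 + 2*(-18)) + (-52 + (-3)**2 - 9*(-3)))*(-63 + 252) = (-18*(1 - 36) + (-52 + 9 + 27))*189 = (-18*(-35) - 16)*189 = (630 - 16)*189 = 614*189 = 116046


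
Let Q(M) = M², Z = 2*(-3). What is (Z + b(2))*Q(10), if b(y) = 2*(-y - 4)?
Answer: -1800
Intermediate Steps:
b(y) = -8 - 2*y (b(y) = 2*(-4 - y) = -8 - 2*y)
Z = -6
(Z + b(2))*Q(10) = (-6 + (-8 - 2*2))*10² = (-6 + (-8 - 4))*100 = (-6 - 12)*100 = -18*100 = -1800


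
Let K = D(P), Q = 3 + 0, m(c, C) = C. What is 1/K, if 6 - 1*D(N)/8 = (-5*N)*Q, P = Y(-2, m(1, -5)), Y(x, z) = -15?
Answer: -1/1752 ≈ -0.00057078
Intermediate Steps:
Q = 3
P = -15
D(N) = 48 + 120*N (D(N) = 48 - 8*(-5*N)*3 = 48 - (-120)*N = 48 + 120*N)
K = -1752 (K = 48 + 120*(-15) = 48 - 1800 = -1752)
1/K = 1/(-1752) = -1/1752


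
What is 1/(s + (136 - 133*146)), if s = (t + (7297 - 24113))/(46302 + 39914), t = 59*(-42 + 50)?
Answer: -10777/207804157 ≈ -5.1861e-5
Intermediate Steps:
t = 472 (t = 59*8 = 472)
s = -2043/10777 (s = (472 + (7297 - 24113))/(46302 + 39914) = (472 - 16816)/86216 = -16344*1/86216 = -2043/10777 ≈ -0.18957)
1/(s + (136 - 133*146)) = 1/(-2043/10777 + (136 - 133*146)) = 1/(-2043/10777 + (136 - 19418)) = 1/(-2043/10777 - 19282) = 1/(-207804157/10777) = -10777/207804157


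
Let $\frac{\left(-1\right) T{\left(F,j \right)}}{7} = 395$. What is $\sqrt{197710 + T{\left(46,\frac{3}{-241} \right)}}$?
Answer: $\sqrt{194945} \approx 441.53$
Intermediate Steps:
$T{\left(F,j \right)} = -2765$ ($T{\left(F,j \right)} = \left(-7\right) 395 = -2765$)
$\sqrt{197710 + T{\left(46,\frac{3}{-241} \right)}} = \sqrt{197710 - 2765} = \sqrt{194945}$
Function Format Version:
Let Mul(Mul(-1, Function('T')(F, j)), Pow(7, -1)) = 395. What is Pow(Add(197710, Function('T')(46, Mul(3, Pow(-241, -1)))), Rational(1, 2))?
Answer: Pow(194945, Rational(1, 2)) ≈ 441.53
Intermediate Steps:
Function('T')(F, j) = -2765 (Function('T')(F, j) = Mul(-7, 395) = -2765)
Pow(Add(197710, Function('T')(46, Mul(3, Pow(-241, -1)))), Rational(1, 2)) = Pow(Add(197710, -2765), Rational(1, 2)) = Pow(194945, Rational(1, 2))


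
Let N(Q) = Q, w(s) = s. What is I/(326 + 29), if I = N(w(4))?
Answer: 4/355 ≈ 0.011268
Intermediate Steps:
I = 4
I/(326 + 29) = 4/(326 + 29) = 4/355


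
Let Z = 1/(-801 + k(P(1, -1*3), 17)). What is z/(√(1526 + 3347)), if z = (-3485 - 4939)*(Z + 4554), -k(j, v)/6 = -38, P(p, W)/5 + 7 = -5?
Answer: -7327310328*√4873/930743 ≈ -5.4956e+5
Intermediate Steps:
P(p, W) = -60 (P(p, W) = -35 + 5*(-5) = -35 - 25 = -60)
k(j, v) = 228 (k(j, v) = -6*(-38) = 228)
Z = -1/573 (Z = 1/(-801 + 228) = 1/(-573) = -1/573 ≈ -0.0017452)
z = -7327310328/191 (z = (-3485 - 4939)*(-1/573 + 4554) = -8424*2609441/573 = -7327310328/191 ≈ -3.8363e+7)
z/(√(1526 + 3347)) = -7327310328/(191*√(1526 + 3347)) = -7327310328*√4873/4873/191 = -7327310328*√4873/930743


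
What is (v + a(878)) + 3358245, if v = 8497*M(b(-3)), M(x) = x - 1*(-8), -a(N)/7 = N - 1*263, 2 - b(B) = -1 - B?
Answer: 3421916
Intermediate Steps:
b(B) = 3 + B (b(B) = 2 - (-1 - B) = 2 + (1 + B) = 3 + B)
a(N) = 1841 - 7*N (a(N) = -7*(N - 1*263) = -7*(N - 263) = -7*(-263 + N) = 1841 - 7*N)
M(x) = 8 + x (M(x) = x + 8 = 8 + x)
v = 67976 (v = 8497*(8 + (3 - 3)) = 8497*(8 + 0) = 8497*8 = 67976)
(v + a(878)) + 3358245 = (67976 + (1841 - 7*878)) + 3358245 = (67976 + (1841 - 6146)) + 3358245 = (67976 - 4305) + 3358245 = 63671 + 3358245 = 3421916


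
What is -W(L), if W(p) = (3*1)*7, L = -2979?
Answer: -21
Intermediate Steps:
W(p) = 21 (W(p) = 3*7 = 21)
-W(L) = -1*21 = -21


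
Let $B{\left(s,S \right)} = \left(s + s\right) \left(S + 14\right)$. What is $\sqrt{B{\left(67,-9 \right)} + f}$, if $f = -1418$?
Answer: $2 i \sqrt{187} \approx 27.35 i$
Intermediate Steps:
$B{\left(s,S \right)} = 2 s \left(14 + S\right)$
$\sqrt{B{\left(67,-9 \right)} + f} = \sqrt{2 \cdot 67 \left(14 - 9\right) - 1418} = \sqrt{2 \cdot 67 \cdot 5 - 1418} = \sqrt{670 - 1418} = \sqrt{-748} = 2 i \sqrt{187}$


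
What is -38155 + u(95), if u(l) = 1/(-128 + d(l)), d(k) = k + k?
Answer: -2365609/62 ≈ -38155.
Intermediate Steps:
d(k) = 2*k
u(l) = 1/(-128 + 2*l)
-38155 + u(95) = -38155 + 1/(2*(-64 + 95)) = -38155 + (½)/31 = -38155 + (½)*(1/31) = -38155 + 1/62 = -2365609/62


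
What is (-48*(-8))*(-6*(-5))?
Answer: 11520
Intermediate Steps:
(-48*(-8))*(-6*(-5)) = -16*(-24)*30 = 384*30 = 11520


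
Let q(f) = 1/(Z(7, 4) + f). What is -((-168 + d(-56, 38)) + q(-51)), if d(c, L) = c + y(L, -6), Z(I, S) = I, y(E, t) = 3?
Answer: 9725/44 ≈ 221.02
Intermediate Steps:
q(f) = 1/(7 + f)
d(c, L) = 3 + c (d(c, L) = c + 3 = 3 + c)
-((-168 + d(-56, 38)) + q(-51)) = -((-168 + (3 - 56)) + 1/(7 - 51)) = -((-168 - 53) + 1/(-44)) = -(-221 - 1/44) = -1*(-9725/44) = 9725/44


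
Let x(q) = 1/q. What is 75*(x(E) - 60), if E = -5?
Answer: -4515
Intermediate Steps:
x(q) = 1/q
75*(x(E) - 60) = 75*(1/(-5) - 60) = 75*(-⅕ - 60) = 75*(-301/5) = -4515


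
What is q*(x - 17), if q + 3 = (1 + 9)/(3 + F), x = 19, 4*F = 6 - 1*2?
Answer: -1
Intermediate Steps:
F = 1 (F = (6 - 1*2)/4 = (6 - 2)/4 = (¼)*4 = 1)
q = -½ (q = -3 + (1 + 9)/(3 + 1) = -3 + 10/4 = -3 + 10*(¼) = -3 + 5/2 = -½ ≈ -0.50000)
q*(x - 17) = -(19 - 17)/2 = -½*2 = -1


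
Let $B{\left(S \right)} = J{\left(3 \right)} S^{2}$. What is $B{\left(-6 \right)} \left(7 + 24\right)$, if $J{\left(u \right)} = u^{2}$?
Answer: $10044$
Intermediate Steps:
$B{\left(S \right)} = 9 S^{2}$ ($B{\left(S \right)} = 3^{2} S^{2} = 9 S^{2}$)
$B{\left(-6 \right)} \left(7 + 24\right) = 9 \left(-6\right)^{2} \left(7 + 24\right) = 9 \cdot 36 \cdot 31 = 324 \cdot 31 = 10044$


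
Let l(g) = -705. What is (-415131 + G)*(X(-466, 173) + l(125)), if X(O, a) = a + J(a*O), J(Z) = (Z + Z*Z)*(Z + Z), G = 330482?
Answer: 88703856148687363452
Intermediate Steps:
J(Z) = 2*Z*(Z + Z²) (J(Z) = (Z + Z²)*(2*Z) = 2*Z*(Z + Z²))
X(O, a) = a + 2*O²*a²*(1 + O*a) (X(O, a) = a + 2*(a*O)²*(1 + a*O) = a + 2*(O*a)²*(1 + O*a) = a + 2*(O²*a²)*(1 + O*a) = a + 2*O²*a²*(1 + O*a))
(-415131 + G)*(X(-466, 173) + l(125)) = (-415131 + 330482)*(173*(1 + 2*173*(-466)²*(1 - 466*173)) - 705) = -84649*(173*(1 + 2*173*217156*(1 - 80618)) - 705) = -84649*(173*(1 + 2*173*217156*(-80617)) - 705) = -84649*(173*(1 - 6057236977192) - 705) = -84649*(173*(-6057236977191) - 705) = -84649*(-1047901997054043 - 705) = -84649*(-1047901997054748) = 88703856148687363452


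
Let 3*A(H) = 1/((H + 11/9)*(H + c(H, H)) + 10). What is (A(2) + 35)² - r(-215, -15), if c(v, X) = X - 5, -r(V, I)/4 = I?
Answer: 4347784/3721 ≈ 1168.4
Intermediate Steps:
r(V, I) = -4*I
c(v, X) = -5 + X
A(H) = 1/(3*(10 + (-5 + 2*H)*(11/9 + H))) (A(H) = 1/(3*((H + 11/9)*(H + (-5 + H)) + 10)) = 1/(3*((H + 11*(⅑))*(-5 + 2*H) + 10)) = 1/(3*((H + 11/9)*(-5 + 2*H) + 10)) = 1/(3*((11/9 + H)*(-5 + 2*H) + 10)) = 1/(3*((-5 + 2*H)*(11/9 + H) + 10)) = 1/(3*(10 + (-5 + 2*H)*(11/9 + H))))
(A(2) + 35)² - r(-215, -15) = (3/(35 - 23*2 + 18*2²) + 35)² - (-4)*(-15) = (3/(35 - 46 + 18*4) + 35)² - 1*60 = (3/(35 - 46 + 72) + 35)² - 60 = (3/61 + 35)² - 60 = (2138/61)² - 60 = 4571044/3721 - 60 = 4347784/3721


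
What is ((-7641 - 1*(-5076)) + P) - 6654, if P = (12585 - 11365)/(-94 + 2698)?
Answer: -6001264/651 ≈ -9218.5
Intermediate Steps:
P = 305/651 (P = 1220/2604 = 1220*(1/2604) = 305/651 ≈ 0.46851)
((-7641 - 1*(-5076)) + P) - 6654 = ((-7641 - 1*(-5076)) + 305/651) - 6654 = ((-7641 + 5076) + 305/651) - 6654 = (-2565 + 305/651) - 6654 = -1669510/651 - 6654 = -6001264/651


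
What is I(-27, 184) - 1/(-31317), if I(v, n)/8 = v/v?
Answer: 250537/31317 ≈ 8.0000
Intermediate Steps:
I(v, n) = 8 (I(v, n) = 8*(v/v) = 8*1 = 8)
I(-27, 184) - 1/(-31317) = 8 - 1/(-31317) = 8 - 1*(-1/31317) = 8 + 1/31317 = 250537/31317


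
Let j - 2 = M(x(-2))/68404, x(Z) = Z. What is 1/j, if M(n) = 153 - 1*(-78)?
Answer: 9772/19577 ≈ 0.49916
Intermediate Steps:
M(n) = 231 (M(n) = 153 + 78 = 231)
j = 19577/9772 (j = 2 + 231/68404 = 2 + 231*(1/68404) = 2 + 33/9772 = 19577/9772 ≈ 2.0034)
1/j = 1/(19577/9772) = 9772/19577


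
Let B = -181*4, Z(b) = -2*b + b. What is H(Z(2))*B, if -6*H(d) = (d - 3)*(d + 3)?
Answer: -1810/3 ≈ -603.33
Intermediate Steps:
Z(b) = -b
H(d) = -(-3 + d)*(3 + d)/6 (H(d) = -(d - 3)*(d + 3)/6 = -(-3 + d)*(3 + d)/6)
B = -724
H(Z(2))*B = (3/2 - (-1*2)**2/6)*(-724) = (3/2 - 1/6*(-2)**2)*(-724) = (3/2 - 1/6*4)*(-724) = (3/2 - 2/3)*(-724) = (5/6)*(-724) = -1810/3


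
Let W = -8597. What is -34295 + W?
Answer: -42892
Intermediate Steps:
-34295 + W = -34295 - 8597 = -42892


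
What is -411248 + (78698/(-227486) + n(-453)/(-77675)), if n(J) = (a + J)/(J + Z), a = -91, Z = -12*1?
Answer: -1689518912905246567/4108269199125 ≈ -4.1125e+5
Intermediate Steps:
Z = -12
n(J) = (-91 + J)/(-12 + J) (n(J) = (-91 + J)/(J - 12) = (-91 + J)/(-12 + J))
-411248 + (78698/(-227486) + n(-453)/(-77675)) = -411248 + (78698/(-227486) + ((-91 - 453)/(-12 - 453))/(-77675)) = -411248 + (78698*(-1/227486) + (-544/(-465))*(-1/77675)) = -411248 + (-39349/113743 - 1/465*(-544)*(-1/77675)) = -411248 + (-39349/113743 + (544/465)*(-1/77675)) = -411248 + (-39349/113743 - 544/36118875) = -411248 - 1421303488567/4108269199125 = -1689518912905246567/4108269199125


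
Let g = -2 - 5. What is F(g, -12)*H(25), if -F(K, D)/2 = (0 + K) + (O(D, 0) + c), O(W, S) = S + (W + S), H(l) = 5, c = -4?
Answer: 230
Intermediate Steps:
O(W, S) = W + 2*S (O(W, S) = S + (S + W) = W + 2*S)
g = -7
F(K, D) = 8 - 2*D - 2*K (F(K, D) = -2*((0 + K) + ((D + 2*0) - 4)) = -2*(K + ((D + 0) - 4)) = -2*(K + (D - 4)) = -2*(K + (-4 + D)) = -2*(-4 + D + K) = 8 - 2*D - 2*K)
F(g, -12)*H(25) = (8 - 2*(-12) - 2*(-7))*5 = (8 + 24 + 14)*5 = 46*5 = 230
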